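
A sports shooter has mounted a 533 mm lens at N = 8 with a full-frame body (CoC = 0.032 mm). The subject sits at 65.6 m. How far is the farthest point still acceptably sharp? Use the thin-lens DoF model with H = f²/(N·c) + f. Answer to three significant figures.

69.7 m

Hyperfocal distance H = f²/(N·c) + f = 533²/(8 × 0.032) + 533 = 284089/0.256 + 533 ≈ 1110255.7 mm ≈ 1110 m.
Far limit Df = s·(H − f)/(H − s) = 65600 × (1110255.7 − 533) / (1110255.7 − 65600) = 65600 × 1109722.7 / 1044655.7 ≈ 69686 mm ≈ 69.7 m.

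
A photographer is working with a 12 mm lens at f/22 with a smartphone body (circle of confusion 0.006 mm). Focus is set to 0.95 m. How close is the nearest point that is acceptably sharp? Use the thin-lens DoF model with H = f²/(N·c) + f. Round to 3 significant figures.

0.511 m

Hyperfocal distance H = f²/(N·c) + f = 12²/(22 × 0.006) + 12 = 144/0.132 + 12 ≈ 1102.9 mm ≈ 1.103 m.
Near limit Dn = s·(H − f)/(H + s − 2f) = 950 × (1102.9 − 12) / (1102.9 + 950 − 2 × 12) = 950 × 1090.9 / 2028.9 ≈ 510.80 mm ≈ 0.511 m.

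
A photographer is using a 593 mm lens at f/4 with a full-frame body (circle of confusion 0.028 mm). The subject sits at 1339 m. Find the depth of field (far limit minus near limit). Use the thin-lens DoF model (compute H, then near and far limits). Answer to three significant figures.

Hyperfocal distance H = f²/(N·c) + f = 593²/(4 × 0.028) + 593 = 351649/0.112 + 593 ≈ 3140316.2 mm ≈ 3140 m.
Near limit Dn = s·(H − f)/(H + s − 2f) = 1339000 × (3140316.2 − 593) / (3140316.2 + 1339000 − 2 × 593) = 1339000 × 3139723.2 / 4478130.2 ≈ 938805 mm.
Far limit Df = s·(H − f)/(H − s) = 1339000 × (3140316.2 − 593) / (3140316.2 − 1339000) = 1339000 × 3139723.2 / 1801316.2 ≈ 2333899 mm.
Depth of field = Df − Dn = 2333899 − 938805 ≈ 1395094 mm ≈ 1400 m.

1400 m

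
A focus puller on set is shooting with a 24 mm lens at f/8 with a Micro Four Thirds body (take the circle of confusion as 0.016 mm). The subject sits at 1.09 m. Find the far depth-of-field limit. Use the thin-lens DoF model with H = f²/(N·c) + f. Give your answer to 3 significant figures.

Hyperfocal distance H = f²/(N·c) + f = 24²/(8 × 0.016) + 24 = 576/0.128 + 24 ≈ 4524.0 mm ≈ 4.524 m.
Far limit Df = s·(H − f)/(H − s) = 1090 × (4524.0 − 24) / (4524.0 − 1090) = 1090 × 4500.0 / 3434.0 ≈ 1428.4 mm ≈ 1.43 m.

1.43 m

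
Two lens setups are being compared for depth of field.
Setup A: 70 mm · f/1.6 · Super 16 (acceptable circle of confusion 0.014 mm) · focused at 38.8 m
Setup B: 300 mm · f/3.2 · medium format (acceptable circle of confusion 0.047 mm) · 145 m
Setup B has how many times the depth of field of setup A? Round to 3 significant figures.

5.25

Setup A: H = 70²/(1.6×0.014) + 70 ≈ 218820.0 mm; DoF = Df − Dn = 47148 − 32964 ≈ 14184 mm.
Setup B: H = 300²/(3.2×0.047) + 300 ≈ 598704.3 mm; DoF = Df − Dn = 191245 − 116765 ≈ 74480 mm.
Ratio = 74480 / 14184 ≈ 5.25.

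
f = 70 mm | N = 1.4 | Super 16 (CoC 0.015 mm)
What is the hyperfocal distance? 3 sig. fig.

Hyperfocal distance H = f²/(N·c) + f = 70²/(1.4 × 0.015) + 70 = 4900/0.021 + 70 ≈ 233403.3 mm ≈ 233 m.

233 m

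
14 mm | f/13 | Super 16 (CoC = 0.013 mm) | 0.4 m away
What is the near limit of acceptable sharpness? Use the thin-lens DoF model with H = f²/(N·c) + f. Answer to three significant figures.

Hyperfocal distance H = f²/(N·c) + f = 14²/(13 × 0.013) + 14 = 196/0.169 + 14 ≈ 1173.8 mm ≈ 1.174 m.
Near limit Dn = s·(H − f)/(H + s − 2f) = 400 × (1173.8 − 14) / (1173.8 + 400 − 2 × 14) = 400 × 1159.8 / 1545.8 ≈ 300.11 mm.

300 mm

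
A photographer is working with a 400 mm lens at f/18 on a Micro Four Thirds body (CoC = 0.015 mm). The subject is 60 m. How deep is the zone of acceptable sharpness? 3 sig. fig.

Hyperfocal distance H = f²/(N·c) + f = 400²/(18 × 0.015) + 400 = 160000/0.27 + 400 ≈ 592992.6 mm ≈ 593.0 m.
Near limit Dn = s·(H − f)/(H + s − 2f) = 60000 × (592992.6 − 400) / (592992.6 + 60000 − 2 × 400) = 60000 × 592592.6 / 652192.6 ≈ 54517 mm.
Far limit Df = s·(H − f)/(H − s) = 60000 × (592992.6 − 400) / (592992.6 − 60000) = 60000 × 592592.6 / 532992.6 ≈ 66709 mm.
Depth of field = Df − Dn = 66709 − 54517 ≈ 12192 mm ≈ 12.2 m.

12.2 m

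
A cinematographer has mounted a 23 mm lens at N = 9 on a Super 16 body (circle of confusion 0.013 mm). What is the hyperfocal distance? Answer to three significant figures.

Hyperfocal distance H = f²/(N·c) + f = 23²/(9 × 0.013) + 23 = 529/0.117 + 23 ≈ 4544.4 mm ≈ 4.54 m.

4.54 m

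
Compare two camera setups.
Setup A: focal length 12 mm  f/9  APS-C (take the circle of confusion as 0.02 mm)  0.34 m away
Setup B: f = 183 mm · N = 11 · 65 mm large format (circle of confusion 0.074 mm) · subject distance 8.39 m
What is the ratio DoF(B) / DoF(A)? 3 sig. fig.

10.4

Setup A: H = 12²/(9×0.02) + 12 ≈ 812.0 mm; DoF = Df − Dn = 576.27 − 241.13 ≈ 335.14 mm.
Setup B: H = 183²/(11×0.074) + 183 ≈ 41324.3 mm; DoF = Df − Dn = 10480.7 − 6994.7 ≈ 3486.0 mm.
Ratio = 3486.0 / 335.14 ≈ 10.4.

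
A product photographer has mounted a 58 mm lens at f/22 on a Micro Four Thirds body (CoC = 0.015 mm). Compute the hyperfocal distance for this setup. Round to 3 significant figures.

10.3 m

Hyperfocal distance H = f²/(N·c) + f = 58²/(22 × 0.015) + 58 = 3364/0.33 + 58 ≈ 10251.9 mm ≈ 10.3 m.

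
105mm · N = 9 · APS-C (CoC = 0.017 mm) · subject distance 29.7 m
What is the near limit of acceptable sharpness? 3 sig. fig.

21.1 m

Hyperfocal distance H = f²/(N·c) + f = 105²/(9 × 0.017) + 105 = 11025/0.153 + 105 ≈ 72163.8 mm ≈ 72.16 m.
Near limit Dn = s·(H − f)/(H + s − 2f) = 29700 × (72163.8 − 105) / (72163.8 + 29700 − 2 × 105) = 29700 × 72058.8 / 101653.8 ≈ 21053 mm ≈ 21.1 m.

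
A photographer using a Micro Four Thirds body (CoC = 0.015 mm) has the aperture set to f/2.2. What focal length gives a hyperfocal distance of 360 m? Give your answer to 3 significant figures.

109 mm

From H = f²/(N·c) + f, with f ≪ H: f ≈ √(H·N·c) = √(360000 × 2.2 × 0.015) = √11880 ≈ 109.0 mm.
The +f correction barely moves this — solving exactly, f² + N·c·f − N·c·H = 0 ⇒ f = (−N·c + √((N·c)² + 4·N·c·H))/2 = (−0.033 + √47520)/2 ≈ 108.98 mm, so f ≈ 109 mm.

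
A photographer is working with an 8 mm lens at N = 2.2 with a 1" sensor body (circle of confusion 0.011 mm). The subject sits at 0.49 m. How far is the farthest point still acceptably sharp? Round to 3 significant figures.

0.599 m

Hyperfocal distance H = f²/(N·c) + f = 8²/(2.2 × 0.011) + 8 = 64/0.0242 + 8 ≈ 2652.6 mm ≈ 2.653 m.
Far limit Df = s·(H − f)/(H − s) = 490 × (2652.6 − 8) / (2652.6 − 490) = 490 × 2644.6 / 2162.6 ≈ 599.21 mm ≈ 0.599 m.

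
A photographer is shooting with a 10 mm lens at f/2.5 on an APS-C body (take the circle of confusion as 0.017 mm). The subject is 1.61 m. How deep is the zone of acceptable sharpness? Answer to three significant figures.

4.07 m

Hyperfocal distance H = f²/(N·c) + f = 10²/(2.5 × 0.017) + 10 = 100/0.0425 + 10 ≈ 2362.9 mm ≈ 2.363 m.
Near limit Dn = s·(H − f)/(H + s − 2f) = 1610 × (2362.9 − 10) / (2362.9 + 1610 − 2 × 10) = 1610 × 2352.9 / 3952.9 ≈ 958.3 mm.
Far limit Df = s·(H − f)/(H − s) = 1610 × (2362.9 − 10) / (2362.9 − 1610) = 1610 × 2352.9 / 752.9 ≈ 5031.2 mm.
Depth of field = Df − Dn = 5031.2 − 958.3 ≈ 4072.9 mm ≈ 4.07 m.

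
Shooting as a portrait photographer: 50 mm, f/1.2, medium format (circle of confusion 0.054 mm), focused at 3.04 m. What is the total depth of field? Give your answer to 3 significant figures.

Hyperfocal distance H = f²/(N·c) + f = 50²/(1.2 × 0.054) + 50 = 2500/0.0648 + 50 ≈ 38630.2 mm ≈ 38.63 m.
Near limit Dn = s·(H − f)/(H + s − 2f) = 3040 × (38630.2 − 50) / (38630.2 + 3040 − 2 × 50) = 3040 × 38580.2 / 41570.2 ≈ 2821.34 mm.
Far limit Df = s·(H − f)/(H − s) = 3040 × (38630.2 − 50) / (38630.2 − 3040) = 3040 × 38580.2 / 35590.2 ≈ 3295.40 mm.
Depth of field = Df − Dn = 3295.40 − 2821.34 ≈ 474.06 mm.

474 mm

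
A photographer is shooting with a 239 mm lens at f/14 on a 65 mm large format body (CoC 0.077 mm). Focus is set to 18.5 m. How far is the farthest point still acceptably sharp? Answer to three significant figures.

Hyperfocal distance H = f²/(N·c) + f = 239²/(14 × 0.077) + 239 = 57121/1.078 + 239 ≈ 53226.9 mm ≈ 53.23 m.
Far limit Df = s·(H − f)/(H − s) = 18500 × (53226.9 − 239) / (53226.9 − 18500) = 18500 × 52987.9 / 34726.9 ≈ 28228 mm ≈ 28.2 m.

28.2 m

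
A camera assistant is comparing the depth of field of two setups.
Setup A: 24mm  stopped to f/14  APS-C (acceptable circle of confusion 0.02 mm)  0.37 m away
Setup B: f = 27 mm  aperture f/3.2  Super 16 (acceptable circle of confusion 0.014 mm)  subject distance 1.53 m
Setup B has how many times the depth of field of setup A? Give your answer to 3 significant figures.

2.23

Setup A: H = 24²/(14×0.02) + 24 ≈ 2081.1 mm; DoF = Df − Dn = 444.82 − 316.73 ≈ 128.09 mm.
Setup B: H = 27²/(3.2×0.014) + 27 ≈ 16299.3 mm; DoF = Df − Dn = 1685.70 − 1400.63 ≈ 285.07 mm.
Ratio = 285.07 / 128.09 ≈ 2.23.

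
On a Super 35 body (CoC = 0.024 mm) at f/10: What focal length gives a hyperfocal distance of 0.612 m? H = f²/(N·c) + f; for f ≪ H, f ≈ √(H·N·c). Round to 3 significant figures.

12.0 mm

From H = f²/(N·c) + f, with f ≪ H: f ≈ √(H·N·c) = √(612 × 10 × 0.024) = √146.88 ≈ 12.12 mm.
Exact: f² + N·c·f − N·c·H = 0 ⇒ f = (−N·c + √((N·c)² + 4·N·c·H))/2 = (−0.24 + √587.58)/2 ≈ 12.000 mm ≈ 12.0 mm.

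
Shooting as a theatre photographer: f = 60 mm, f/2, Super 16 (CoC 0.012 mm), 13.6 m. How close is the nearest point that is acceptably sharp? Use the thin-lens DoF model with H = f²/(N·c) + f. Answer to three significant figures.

12.5 m

Hyperfocal distance H = f²/(N·c) + f = 60²/(2 × 0.012) + 60 = 3600/0.024 + 60 ≈ 150060.0 mm ≈ 150.1 m.
Near limit Dn = s·(H − f)/(H + s − 2f) = 13600 × (150060.0 − 60) / (150060.0 + 13600 − 2 × 60) = 13600 × 150000.0 / 163540.0 ≈ 12474 mm ≈ 12.5 m.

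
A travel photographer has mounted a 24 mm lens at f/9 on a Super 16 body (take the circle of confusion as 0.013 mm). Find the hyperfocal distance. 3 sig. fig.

Hyperfocal distance H = f²/(N·c) + f = 24²/(9 × 0.013) + 24 = 576/0.117 + 24 ≈ 4947.1 mm ≈ 4.95 m.

4.95 m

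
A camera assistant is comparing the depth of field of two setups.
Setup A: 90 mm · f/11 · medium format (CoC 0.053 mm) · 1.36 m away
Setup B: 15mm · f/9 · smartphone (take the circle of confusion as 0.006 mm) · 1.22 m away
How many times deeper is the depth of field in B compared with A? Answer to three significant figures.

3.07

Setup A: H = 90²/(11×0.053) + 90 ≈ 13983.7 mm; DoF = Df − Dn = 1496.82 − 1246.10 ≈ 250.72 mm.
Setup B: H = 15²/(9×0.006) + 15 ≈ 4181.7 mm; DoF = Df − Dn = 1716.38 − 946.32 ≈ 770.06 mm.
Ratio = 770.06 / 250.72 ≈ 3.07.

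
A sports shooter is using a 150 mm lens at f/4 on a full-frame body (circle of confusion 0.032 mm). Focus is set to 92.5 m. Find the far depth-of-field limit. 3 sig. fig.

Hyperfocal distance H = f²/(N·c) + f = 150²/(4 × 0.032) + 150 = 22500/0.128 + 150 ≈ 175931.2 mm ≈ 175.9 m.
Far limit Df = s·(H − f)/(H − s) = 92500 × (175931.2 − 150) / (175931.2 − 92500) = 92500 × 175781.2 / 83431.2 ≈ 194888 mm ≈ 195 m.

195 m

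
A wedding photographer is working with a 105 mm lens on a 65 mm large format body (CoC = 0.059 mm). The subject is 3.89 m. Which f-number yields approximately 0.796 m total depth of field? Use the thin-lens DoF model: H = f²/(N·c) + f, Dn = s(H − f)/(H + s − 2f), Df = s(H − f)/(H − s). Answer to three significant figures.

f/5

Write h = H − f = f²/(N·c). The thin-lens limits are Dn = s·h/(h + (s−f)) and Df = s·h/(h − (s−f)), so DoF = Df − Dn = 2·s·(s−f)·h / (h² − (s−f)²).
That is a quadratic in h: DoF·h² − 2·s·(s−f)·h − DoF·(s−f)² = 0 ⇒ h = (s−f)·(s + √(s² + DoF²)) / DoF = 3785 × (3890 + √(3890² + 796²)) / 796 = 3785 × (3890 + 3970.61) / 796 ≈ 37377 mm.
Then N = f²/(c·h) = 105² / (0.059 × 37377) = 11025 / 2205.3 ≈ 5.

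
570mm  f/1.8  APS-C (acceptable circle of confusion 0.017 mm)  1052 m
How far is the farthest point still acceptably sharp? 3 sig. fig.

1170 m

Hyperfocal distance H = f²/(N·c) + f = 570²/(1.8 × 0.017) + 570 = 324900/0.0306 + 570 ≈ 10618217.1 mm ≈ 10618 m.
Far limit Df = s·(H − f)/(H − s) = 1052000 × (10618217.1 − 570) / (10618217.1 − 1052000) = 1052000 × 10617647.1 / 9566217.1 ≈ 1167626 mm ≈ 1170 m.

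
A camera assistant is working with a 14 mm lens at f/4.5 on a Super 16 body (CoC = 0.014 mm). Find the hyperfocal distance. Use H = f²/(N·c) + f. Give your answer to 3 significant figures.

Hyperfocal distance H = f²/(N·c) + f = 14²/(4.5 × 0.014) + 14 = 196/0.063 + 14 ≈ 3125.1 mm ≈ 3.13 m.

3.13 m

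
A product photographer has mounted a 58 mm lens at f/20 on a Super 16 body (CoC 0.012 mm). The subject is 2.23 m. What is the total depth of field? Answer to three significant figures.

Hyperfocal distance H = f²/(N·c) + f = 58²/(20 × 0.012) + 58 = 3364/0.24 + 58 ≈ 14074.7 mm ≈ 14.07 m.
Near limit Dn = s·(H − f)/(H + s − 2f) = 2230 × (14074.7 − 58) / (14074.7 + 2230 − 2 × 58) = 2230 × 14016.7 / 16188.7 ≈ 1930.81 mm.
Far limit Df = s·(H − f)/(H − s) = 2230 × (14074.7 − 58) / (14074.7 − 2230) = 2230 × 14016.7 / 11844.7 ≈ 2638.92 mm.
Depth of field = Df − Dn = 2638.92 − 1930.81 ≈ 708.11 mm ≈ 0.708 m.

0.708 m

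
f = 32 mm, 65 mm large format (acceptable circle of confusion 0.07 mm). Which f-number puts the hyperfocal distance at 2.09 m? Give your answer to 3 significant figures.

f/7.11

Rearrange H = f²/(N·c) + f for N: N = f² / ((H − f)·c).
N = 32² / ((2090 − 32) × 0.07) = 1024 / 144.1 ≈ 7.11.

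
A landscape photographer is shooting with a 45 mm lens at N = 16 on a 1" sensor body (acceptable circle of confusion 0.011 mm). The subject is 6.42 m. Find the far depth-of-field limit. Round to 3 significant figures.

14.4 m

Hyperfocal distance H = f²/(N·c) + f = 45²/(16 × 0.011) + 45 = 2025/0.176 + 45 ≈ 11550.7 mm ≈ 11.55 m.
Far limit Df = s·(H − f)/(H − s) = 6420 × (11550.7 − 45) / (11550.7 − 6420) = 6420 × 11505.7 / 5130.7 ≈ 14397 mm ≈ 14.4 m.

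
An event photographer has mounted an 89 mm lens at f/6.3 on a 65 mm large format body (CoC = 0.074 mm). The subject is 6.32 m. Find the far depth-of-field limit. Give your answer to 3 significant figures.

9.98 m

Hyperfocal distance H = f²/(N·c) + f = 89²/(6.3 × 0.074) + 89 = 7921/0.4662 + 89 ≈ 17079.6 mm ≈ 17.08 m.
Far limit Df = s·(H − f)/(H − s) = 6320 × (17079.6 − 89) / (17079.6 − 6320) = 6320 × 16990.6 / 10759.6 ≈ 9980.0 mm ≈ 9.98 m.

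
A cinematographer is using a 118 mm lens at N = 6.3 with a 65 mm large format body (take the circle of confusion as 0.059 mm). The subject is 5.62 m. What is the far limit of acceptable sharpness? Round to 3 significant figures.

6.59 m

Hyperfocal distance H = f²/(N·c) + f = 118²/(6.3 × 0.059) + 118 = 13924/0.3717 + 118 ≈ 37578.3 mm ≈ 37.58 m.
Far limit Df = s·(H − f)/(H − s) = 5620 × (37578.3 − 118) / (37578.3 − 5620) = 5620 × 37460.3 / 31958.3 ≈ 6587.5 mm ≈ 6.59 m.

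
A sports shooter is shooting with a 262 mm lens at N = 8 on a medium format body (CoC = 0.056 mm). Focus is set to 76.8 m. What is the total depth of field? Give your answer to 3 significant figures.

102 m

Hyperfocal distance H = f²/(N·c) + f = 262²/(8 × 0.056) + 262 = 68644/0.448 + 262 ≈ 153485.2 mm ≈ 153.5 m.
Near limit Dn = s·(H − f)/(H + s − 2f) = 76800 × (153485.2 − 262) / (153485.2 + 76800 − 2 × 262) = 76800 × 153223.2 / 229761.2 ≈ 51216 mm.
Far limit Df = s·(H − f)/(H − s) = 76800 × (153485.2 − 262) / (153485.2 − 76800) = 76800 × 153223.2 / 76685.2 ≈ 153453 mm.
Depth of field = Df − Dn = 153453 − 51216 ≈ 102237 mm ≈ 102 m.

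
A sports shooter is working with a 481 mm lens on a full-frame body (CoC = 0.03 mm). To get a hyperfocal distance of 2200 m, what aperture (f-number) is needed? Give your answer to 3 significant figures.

Rearrange H = f²/(N·c) + f for N: N = f² / ((H − f)·c).
N = 481² / ((2200000 − 481) × 0.03) = 231361 / 65986 ≈ 3.51.

f/3.51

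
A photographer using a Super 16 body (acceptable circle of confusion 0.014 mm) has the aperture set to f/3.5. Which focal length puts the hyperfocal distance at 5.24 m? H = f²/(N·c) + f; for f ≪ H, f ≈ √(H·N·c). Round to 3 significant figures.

From H = f²/(N·c) + f, with f ≪ H: f ≈ √(H·N·c) = √(5240 × 3.5 × 0.014) = √256.76 ≈ 16.02 mm.
The +f correction barely moves this — solving exactly, f² + N·c·f − N·c·H = 0 ⇒ f = (−N·c + √((N·c)² + 4·N·c·H))/2 = (−0.049 + √1027.0)/2 ≈ 15.999 mm, so f ≈ 16.0 mm.

16.0 mm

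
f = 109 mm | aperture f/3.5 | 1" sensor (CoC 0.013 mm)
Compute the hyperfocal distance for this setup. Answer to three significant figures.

Hyperfocal distance H = f²/(N·c) + f = 109²/(3.5 × 0.013) + 109 = 11881/0.0455 + 109 ≈ 261229.9 mm ≈ 261 m.

261 m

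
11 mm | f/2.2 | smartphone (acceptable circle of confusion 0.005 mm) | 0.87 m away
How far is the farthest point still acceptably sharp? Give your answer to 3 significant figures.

Hyperfocal distance H = f²/(N·c) + f = 11²/(2.2 × 0.005) + 11 = 121/0.011 + 11 ≈ 11011.0 mm ≈ 11.01 m.
Far limit Df = s·(H − f)/(H − s) = 870 × (11011.0 − 11) / (11011.0 − 870) = 870 × 11000.0 / 10141.0 ≈ 943.69 mm ≈ 0.944 m.

0.944 m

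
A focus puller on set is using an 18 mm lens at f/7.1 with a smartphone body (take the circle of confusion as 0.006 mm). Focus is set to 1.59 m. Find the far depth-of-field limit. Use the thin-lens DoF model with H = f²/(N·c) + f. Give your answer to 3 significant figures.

Hyperfocal distance H = f²/(N·c) + f = 18²/(7.1 × 0.006) + 18 = 324/0.0426 + 18 ≈ 7623.6 mm ≈ 7.624 m.
Far limit Df = s·(H − f)/(H − s) = 1590 × (7623.6 − 18) / (7623.6 − 1590) = 1590 × 7605.6 / 6033.6 ≈ 2004.3 mm ≈ 2.00 m.

2.00 m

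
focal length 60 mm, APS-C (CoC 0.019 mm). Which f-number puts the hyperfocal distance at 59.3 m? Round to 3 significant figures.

f/3.20

Rearrange H = f²/(N·c) + f for N: N = f² / ((H − f)·c).
N = 60² / ((59300 − 60) × 0.019) = 3600 / 1126 ≈ 3.20.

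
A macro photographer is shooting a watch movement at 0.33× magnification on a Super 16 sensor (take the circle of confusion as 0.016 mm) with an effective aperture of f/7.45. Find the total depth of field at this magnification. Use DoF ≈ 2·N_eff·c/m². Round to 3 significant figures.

At magnification m, DoF ≈ 2·N_eff·c/m² = 2 × 7.45 × 0.016 / 0.33² = 0.2384 / 0.1089 ≈ 2.19 mm.

2.19 mm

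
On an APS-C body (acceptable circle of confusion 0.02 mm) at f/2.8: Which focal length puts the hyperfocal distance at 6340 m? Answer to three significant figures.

596 mm

From H = f²/(N·c) + f, with f ≪ H: f ≈ √(H·N·c) = √(6340000 × 2.8 × 0.02) = √355040 ≈ 595.9 mm.
The +f correction barely moves this — solving exactly, f² + N·c·f − N·c·H = 0 ⇒ f = (−N·c + √((N·c)² + 4·N·c·H))/2 = (−0.056 + √1420160)/2 ≈ 595.82 mm, so f ≈ 596 mm.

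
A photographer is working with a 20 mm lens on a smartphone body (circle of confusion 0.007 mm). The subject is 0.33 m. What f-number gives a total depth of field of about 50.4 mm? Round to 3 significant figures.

Write h = H − f = f²/(N·c). The thin-lens limits are Dn = s·h/(h + (s−f)) and Df = s·h/(h − (s−f)), so DoF = Df − Dn = 2·s·(s−f)·h / (h² − (s−f)²).
That is a quadratic in h: DoF·h² − 2·s·(s−f)·h − DoF·(s−f)² = 0 ⇒ h = (s−f)·(s + √(s² + DoF²)) / DoF = 310 × (330 + √(330² + 50.4²)) / 50.4 = 310 × (330 + 333.827) / 50.4 ≈ 4083.1 mm.
Then N = f²/(c·h) = 20² / (0.007 × 4083.1) = 400 / 28.581 ≈ 14.

f/14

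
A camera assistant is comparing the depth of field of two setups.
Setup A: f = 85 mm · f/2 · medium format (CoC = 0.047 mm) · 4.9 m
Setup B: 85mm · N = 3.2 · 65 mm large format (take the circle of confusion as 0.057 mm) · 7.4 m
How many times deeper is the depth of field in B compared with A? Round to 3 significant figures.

Setup A: H = 85²/(2×0.047) + 85 ≈ 76946.7 mm; DoF = Df − Dn = 5227.48 − 4611.14 ≈ 616.34 mm.
Setup B: H = 85²/(3.2×0.057) + 85 ≈ 39695.7 mm; DoF = Df − Dn = 9076.1 − 6246.5 ≈ 2829.6 mm.
Ratio = 2829.6 / 616.34 ≈ 4.59.

4.59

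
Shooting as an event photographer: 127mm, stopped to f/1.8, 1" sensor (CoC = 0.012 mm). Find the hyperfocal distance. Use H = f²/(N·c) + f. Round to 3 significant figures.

Hyperfocal distance H = f²/(N·c) + f = 127²/(1.8 × 0.012) + 127 = 16129/0.0216 + 127 ≈ 746840.0 mm ≈ 747 m.

747 m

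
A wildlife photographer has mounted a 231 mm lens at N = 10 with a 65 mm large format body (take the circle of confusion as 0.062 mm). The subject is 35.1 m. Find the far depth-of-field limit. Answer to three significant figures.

59.0 m

Hyperfocal distance H = f²/(N·c) + f = 231²/(10 × 0.062) + 231 = 53361/0.62 + 231 ≈ 86297.1 mm ≈ 86.30 m.
Far limit Df = s·(H − f)/(H − s) = 35100 × (86297.1 − 231) / (86297.1 − 35100) = 35100 × 86066.1 / 51197.1 ≈ 59006 mm ≈ 59.0 m.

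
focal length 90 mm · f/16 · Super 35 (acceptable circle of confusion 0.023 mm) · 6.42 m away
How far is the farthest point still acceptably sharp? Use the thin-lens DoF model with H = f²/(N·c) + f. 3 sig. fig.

9.01 m

Hyperfocal distance H = f²/(N·c) + f = 90²/(16 × 0.023) + 90 = 8100/0.368 + 90 ≈ 22100.9 mm ≈ 22.10 m.
Far limit Df = s·(H − f)/(H − s) = 6420 × (22100.9 − 90) / (22100.9 − 6420) = 6420 × 22010.9 / 15680.9 ≈ 9011.6 mm ≈ 9.01 m.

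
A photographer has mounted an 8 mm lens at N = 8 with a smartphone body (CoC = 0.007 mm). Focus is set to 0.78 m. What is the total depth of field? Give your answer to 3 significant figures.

Hyperfocal distance H = f²/(N·c) + f = 8²/(8 × 0.007) + 8 = 64/0.056 + 8 ≈ 1150.9 mm ≈ 1.151 m.
Near limit Dn = s·(H − f)/(H + s − 2f) = 780 × (1150.9 − 8) / (1150.9 + 780 − 2 × 8) = 780 × 1142.9 / 1914.9 ≈ 465.5 mm.
Far limit Df = s·(H − f)/(H − s) = 780 × (1150.9 − 8) / (1150.9 − 780) = 780 × 1142.9 / 370.9 ≈ 2403.7 mm.
Depth of field = Df − Dn = 2403.7 − 465.5 ≈ 1938.2 mm ≈ 1.94 m.

1.94 m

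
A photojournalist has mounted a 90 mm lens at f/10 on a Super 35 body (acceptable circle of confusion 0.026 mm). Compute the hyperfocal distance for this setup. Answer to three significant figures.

Hyperfocal distance H = f²/(N·c) + f = 90²/(10 × 0.026) + 90 = 8100/0.26 + 90 ≈ 31243.8 mm ≈ 31.2 m.

31.2 m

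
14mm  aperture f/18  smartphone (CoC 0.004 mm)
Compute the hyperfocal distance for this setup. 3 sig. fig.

Hyperfocal distance H = f²/(N·c) + f = 14²/(18 × 0.004) + 14 = 196/0.072 + 14 ≈ 2736.2 mm ≈ 2.74 m.

2.74 m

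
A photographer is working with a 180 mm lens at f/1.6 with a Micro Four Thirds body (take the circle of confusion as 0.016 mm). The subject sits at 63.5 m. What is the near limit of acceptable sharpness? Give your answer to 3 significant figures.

Hyperfocal distance H = f²/(N·c) + f = 180²/(1.6 × 0.016) + 180 = 32400/0.0256 + 180 ≈ 1265805.0 mm ≈ 1266 m.
Near limit Dn = s·(H − f)/(H + s − 2f) = 63500 × (1265805.0 − 180) / (1265805.0 + 63500 − 2 × 180) = 63500 × 1265625.0 / 1328945.0 ≈ 60474 mm ≈ 60.5 m.

60.5 m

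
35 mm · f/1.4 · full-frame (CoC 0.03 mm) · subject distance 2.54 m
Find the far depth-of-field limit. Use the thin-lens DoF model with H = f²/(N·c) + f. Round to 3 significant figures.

2.78 m

Hyperfocal distance H = f²/(N·c) + f = 35²/(1.4 × 0.03) + 35 = 1225/0.042 + 35 ≈ 29201.7 mm ≈ 29.20 m.
Far limit Df = s·(H − f)/(H − s) = 2540 × (29201.7 − 35) / (29201.7 − 2540) = 2540 × 29166.7 / 26661.7 ≈ 2778.6 mm ≈ 2.78 m.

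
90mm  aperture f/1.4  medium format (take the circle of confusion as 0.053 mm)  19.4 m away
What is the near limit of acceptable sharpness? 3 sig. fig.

Hyperfocal distance H = f²/(N·c) + f = 90²/(1.4 × 0.053) + 90 = 8100/0.0742 + 90 ≈ 109254.4 mm ≈ 109.3 m.
Near limit Dn = s·(H − f)/(H + s − 2f) = 19400 × (109254.4 − 90) / (109254.4 + 19400 − 2 × 90) = 19400 × 109164.4 / 128474.4 ≈ 16484 mm ≈ 16.5 m.

16.5 m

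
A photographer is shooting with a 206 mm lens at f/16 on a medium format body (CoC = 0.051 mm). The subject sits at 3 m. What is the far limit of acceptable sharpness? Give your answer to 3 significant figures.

Hyperfocal distance H = f²/(N·c) + f = 206²/(16 × 0.051) + 206 = 42436/0.816 + 206 ≈ 52210.9 mm ≈ 52.21 m.
Far limit Df = s·(H − f)/(H − s) = 3000 × (52210.9 − 206) / (52210.9 − 3000) = 3000 × 52004.9 / 49210.9 ≈ 3170.3 mm ≈ 3.17 m.

3.17 m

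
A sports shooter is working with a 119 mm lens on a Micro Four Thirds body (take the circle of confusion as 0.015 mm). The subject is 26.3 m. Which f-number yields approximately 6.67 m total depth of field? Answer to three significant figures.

f/4.50

Write h = H − f = f²/(N·c). The thin-lens limits are Dn = s·h/(h + (s−f)) and Df = s·h/(h − (s−f)), so DoF = Df − Dn = 2·s·(s−f)·h / (h² − (s−f)²).
That is a quadratic in h: DoF·h² − 2·s·(s−f)·h − DoF·(s−f)² = 0 ⇒ h = (s−f)·(s + √(s² + DoF²)) / DoF = 26181 × (26300 + √(26300² + 6670²)) / 6670 = 26181 × (26300 + 27132.6) / 6670 ≈ 209733 mm.
Then N = f²/(c·h) = 119² / (0.015 × 209733) = 14161 / 3146.0 ≈ 4.50.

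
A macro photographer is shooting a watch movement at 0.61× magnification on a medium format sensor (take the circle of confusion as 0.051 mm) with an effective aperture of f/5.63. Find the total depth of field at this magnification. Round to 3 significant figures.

1.54 mm

At magnification m, DoF ≈ 2·N_eff·c/m² = 2 × 5.63 × 0.051 / 0.61² = 0.5743 / 0.3721 ≈ 1.54 mm.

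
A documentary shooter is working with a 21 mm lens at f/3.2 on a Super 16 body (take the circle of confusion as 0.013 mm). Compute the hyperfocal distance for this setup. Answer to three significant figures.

Hyperfocal distance H = f²/(N·c) + f = 21²/(3.2 × 0.013) + 21 = 441/0.0416 + 21 ≈ 10622.0 mm ≈ 10.6 m.

10.6 m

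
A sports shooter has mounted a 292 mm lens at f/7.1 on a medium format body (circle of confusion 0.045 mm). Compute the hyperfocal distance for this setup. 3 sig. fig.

267 m

Hyperfocal distance H = f²/(N·c) + f = 292²/(7.1 × 0.045) + 292 = 85264/0.3195 + 292 ≈ 267159.0 mm ≈ 267 m.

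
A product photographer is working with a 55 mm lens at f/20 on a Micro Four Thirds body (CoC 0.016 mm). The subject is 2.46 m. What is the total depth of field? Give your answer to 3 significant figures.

Hyperfocal distance H = f²/(N·c) + f = 55²/(20 × 0.016) + 55 = 3025/0.32 + 55 ≈ 9508.1 mm ≈ 9.508 m.
Near limit Dn = s·(H − f)/(H + s − 2f) = 2460 × (9508.1 − 55) / (9508.1 + 2460 − 2 × 55) = 2460 × 9453.1 / 11858.1 ≈ 1961.1 mm.
Far limit Df = s·(H − f)/(H − s) = 2460 × (9508.1 − 55) / (9508.1 − 2460) = 2460 × 9453.1 / 7048.1 ≈ 3299.4 mm.
Depth of field = Df − Dn = 3299.4 − 1961.1 ≈ 1338.3 mm ≈ 1.34 m.

1.34 m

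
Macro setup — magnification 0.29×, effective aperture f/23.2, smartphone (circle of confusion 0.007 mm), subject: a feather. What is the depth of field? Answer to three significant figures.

3.86 mm

At magnification m, DoF ≈ 2·N_eff·c/m² = 2 × 23.2 × 0.007 / 0.29² = 0.3248 / 0.0841 ≈ 3.86 mm.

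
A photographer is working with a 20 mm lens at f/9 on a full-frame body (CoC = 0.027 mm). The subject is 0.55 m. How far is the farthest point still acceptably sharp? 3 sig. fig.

0.811 m

Hyperfocal distance H = f²/(N·c) + f = 20²/(9 × 0.027) + 20 = 400/0.243 + 20 ≈ 1666.1 mm ≈ 1.666 m.
Far limit Df = s·(H − f)/(H − s) = 550 × (1666.1 − 20) / (1666.1 − 550) = 550 × 1646.1 / 1116.1 ≈ 811.18 mm ≈ 0.811 m.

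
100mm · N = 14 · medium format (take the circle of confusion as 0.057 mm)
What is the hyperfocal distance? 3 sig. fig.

Hyperfocal distance H = f²/(N·c) + f = 100²/(14 × 0.057) + 100 = 10000/0.798 + 100 ≈ 12631.3 mm ≈ 12.6 m.

12.6 m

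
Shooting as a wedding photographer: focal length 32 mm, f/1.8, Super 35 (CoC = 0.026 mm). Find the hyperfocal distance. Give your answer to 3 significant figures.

Hyperfocal distance H = f²/(N·c) + f = 32²/(1.8 × 0.026) + 32 = 1024/0.0468 + 32 ≈ 21912.3 mm ≈ 21.9 m.

21.9 m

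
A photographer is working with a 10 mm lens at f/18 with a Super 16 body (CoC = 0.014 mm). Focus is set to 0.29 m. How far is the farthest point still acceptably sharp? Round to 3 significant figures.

0.985 m

Hyperfocal distance H = f²/(N·c) + f = 10²/(18 × 0.014) + 10 = 100/0.252 + 10 ≈ 406.8 mm ≈ 0.407 m.
Far limit Df = s·(H − f)/(H − s) = 290 × (406.8 − 10) / (406.8 − 290) = 290 × 396.8 / 116.8 ≈ 985.05 mm ≈ 0.985 m.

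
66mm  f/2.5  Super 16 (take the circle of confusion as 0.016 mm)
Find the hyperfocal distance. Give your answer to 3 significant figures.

109 m

Hyperfocal distance H = f²/(N·c) + f = 66²/(2.5 × 0.016) + 66 = 4356/0.04 + 66 ≈ 108966.0 mm ≈ 109 m.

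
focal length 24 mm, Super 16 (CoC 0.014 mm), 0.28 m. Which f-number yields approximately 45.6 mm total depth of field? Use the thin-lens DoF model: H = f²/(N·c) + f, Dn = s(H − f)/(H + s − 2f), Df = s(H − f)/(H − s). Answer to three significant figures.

Write h = H − f = f²/(N·c). The thin-lens limits are Dn = s·h/(h + (s−f)) and Df = s·h/(h − (s−f)), so DoF = Df − Dn = 2·s·(s−f)·h / (h² − (s−f)²).
That is a quadratic in h: DoF·h² − 2·s·(s−f)·h − DoF·(s−f)² = 0 ⇒ h = (s−f)·(s + √(s² + DoF²)) / DoF = 256 × (280 + √(280² + 45.6²)) / 45.6 = 256 × (280 + 283.689) / 45.6 ≈ 3164.6 mm.
Then N = f²/(c·h) = 24² / (0.014 × 3164.6) = 576 / 44.304 ≈ 13.

f/13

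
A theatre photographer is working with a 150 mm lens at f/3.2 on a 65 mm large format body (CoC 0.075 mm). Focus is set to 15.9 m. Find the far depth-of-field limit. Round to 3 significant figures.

19.1 m

Hyperfocal distance H = f²/(N·c) + f = 150²/(3.2 × 0.075) + 150 = 22500/0.24 + 150 ≈ 93900.0 mm ≈ 93.90 m.
Far limit Df = s·(H − f)/(H − s) = 15900 × (93900.0 − 150) / (93900.0 − 15900) = 15900 × 93750.0 / 78000.0 ≈ 19111 mm ≈ 19.1 m.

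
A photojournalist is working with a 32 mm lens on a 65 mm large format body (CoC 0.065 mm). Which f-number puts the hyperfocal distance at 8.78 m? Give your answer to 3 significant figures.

f/1.80

Rearrange H = f²/(N·c) + f for N: N = f² / ((H − f)·c).
N = 32² / ((8780 − 32) × 0.065) = 1024 / 568.6 ≈ 1.80.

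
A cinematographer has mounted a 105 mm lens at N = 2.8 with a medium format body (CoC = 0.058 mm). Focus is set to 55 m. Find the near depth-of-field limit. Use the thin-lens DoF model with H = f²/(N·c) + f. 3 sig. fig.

Hyperfocal distance H = f²/(N·c) + f = 105²/(2.8 × 0.058) + 105 = 11025/0.1624 + 105 ≈ 67992.9 mm ≈ 67.99 m.
Near limit Dn = s·(H − f)/(H + s − 2f) = 55000 × (67992.9 − 105) / (67992.9 + 55000 − 2 × 105) = 55000 × 67887.9 / 122782.9 ≈ 30410 mm ≈ 30.4 m.

30.4 m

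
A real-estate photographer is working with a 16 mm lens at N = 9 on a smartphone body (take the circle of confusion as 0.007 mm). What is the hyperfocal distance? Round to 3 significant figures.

4.08 m

Hyperfocal distance H = f²/(N·c) + f = 16²/(9 × 0.007) + 16 = 256/0.063 + 16 ≈ 4079.5 mm ≈ 4.08 m.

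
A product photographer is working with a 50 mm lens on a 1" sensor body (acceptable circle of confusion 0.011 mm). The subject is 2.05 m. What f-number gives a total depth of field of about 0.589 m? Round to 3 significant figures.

f/16

Write h = H − f = f²/(N·c). The thin-lens limits are Dn = s·h/(h + (s−f)) and Df = s·h/(h − (s−f)), so DoF = Df − Dn = 2·s·(s−f)·h / (h² − (s−f)²).
That is a quadratic in h: DoF·h² − 2·s·(s−f)·h − DoF·(s−f)² = 0 ⇒ h = (s−f)·(s + √(s² + DoF²)) / DoF = 2000 × (2050 + √(2050² + 589²)) / 589 = 2000 × (2050 + 2132.94) / 589 ≈ 14204 mm.
Then N = f²/(c·h) = 50² / (0.011 × 14204) = 2500 / 156.24 ≈ 16.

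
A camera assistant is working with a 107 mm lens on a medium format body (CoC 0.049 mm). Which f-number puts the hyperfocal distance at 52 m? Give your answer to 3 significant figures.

f/4.50

Rearrange H = f²/(N·c) + f for N: N = f² / ((H − f)·c).
N = 107² / ((52000 − 107) × 0.049) = 11449 / 2543 ≈ 4.50.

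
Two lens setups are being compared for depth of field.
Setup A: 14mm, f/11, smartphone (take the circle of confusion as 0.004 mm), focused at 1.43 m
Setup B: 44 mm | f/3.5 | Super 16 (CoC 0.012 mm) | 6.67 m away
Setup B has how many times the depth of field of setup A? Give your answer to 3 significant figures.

Setup A: H = 14²/(11×0.004) + 14 ≈ 4468.5 mm; DoF = Df − Dn = 2096.4 − 1085.1 ≈ 1011.3 mm.
Setup B: H = 44²/(3.5×0.012) + 44 ≈ 46139.2 mm; DoF = Df − Dn = 7789.7 − 5831.7 ≈ 1958.0 mm.
Ratio = 1958.0 / 1011.3 ≈ 1.94.

1.94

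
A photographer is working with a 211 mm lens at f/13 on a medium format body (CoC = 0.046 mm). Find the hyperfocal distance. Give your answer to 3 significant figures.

74.7 m

Hyperfocal distance H = f²/(N·c) + f = 211²/(13 × 0.046) + 211 = 44521/0.598 + 211 ≈ 74660.8 mm ≈ 74.7 m.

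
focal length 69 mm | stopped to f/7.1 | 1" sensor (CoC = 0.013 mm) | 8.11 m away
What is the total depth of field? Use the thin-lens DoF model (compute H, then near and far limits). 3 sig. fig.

2.59 m

Hyperfocal distance H = f²/(N·c) + f = 69²/(7.1 × 0.013) + 69 = 4761/0.0923 + 69 ≈ 51650.8 mm ≈ 51.65 m.
Near limit Dn = s·(H − f)/(H + s − 2f) = 8110 × (51650.8 − 69) / (51650.8 + 8110 − 2 × 69) = 8110 × 51581.8 / 59622.8 ≈ 7016.2 mm.
Far limit Df = s·(H − f)/(H − s) = 8110 × (51650.8 − 69) / (51650.8 − 8110) = 8110 × 51581.8 / 43540.8 ≈ 9607.7 mm.
Depth of field = Df − Dn = 9607.7 − 7016.2 ≈ 2591.5 mm ≈ 2.59 m.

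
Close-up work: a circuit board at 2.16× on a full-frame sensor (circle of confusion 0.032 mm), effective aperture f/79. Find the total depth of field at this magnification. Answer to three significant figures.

1.08 mm

At magnification m, DoF ≈ 2·N_eff·c/m² = 2 × 79 × 0.032 / 2.16² = 5.056 / 4.666 ≈ 1.08 mm.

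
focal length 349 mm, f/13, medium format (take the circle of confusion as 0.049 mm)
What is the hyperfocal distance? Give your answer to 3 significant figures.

Hyperfocal distance H = f²/(N·c) + f = 349²/(13 × 0.049) + 349 = 121801/0.637 + 349 ≈ 191559.4 mm ≈ 192 m.

192 m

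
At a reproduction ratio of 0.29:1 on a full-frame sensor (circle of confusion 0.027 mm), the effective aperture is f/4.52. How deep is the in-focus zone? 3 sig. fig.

At magnification m, DoF ≈ 2·N_eff·c/m² = 2 × 4.52 × 0.027 / 0.29² = 0.2441 / 0.0841 ≈ 2.9 mm.

2.90 mm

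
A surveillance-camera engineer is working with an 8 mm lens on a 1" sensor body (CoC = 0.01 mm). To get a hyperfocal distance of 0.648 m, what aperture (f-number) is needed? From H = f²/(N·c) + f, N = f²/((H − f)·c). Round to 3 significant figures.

Rearrange H = f²/(N·c) + f for N: N = f² / ((H − f)·c).
N = 8² / ((648 − 8) × 0.01) = 64 / 6.400 ≈ 10.

f/10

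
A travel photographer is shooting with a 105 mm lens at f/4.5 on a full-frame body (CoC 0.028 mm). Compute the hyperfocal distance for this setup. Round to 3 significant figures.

Hyperfocal distance H = f²/(N·c) + f = 105²/(4.5 × 0.028) + 105 = 11025/0.126 + 105 ≈ 87605.0 mm ≈ 87.6 m.

87.6 m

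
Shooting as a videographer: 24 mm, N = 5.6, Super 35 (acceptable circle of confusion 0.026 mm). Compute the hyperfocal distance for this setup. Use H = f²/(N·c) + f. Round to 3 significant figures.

3.98 m

Hyperfocal distance H = f²/(N·c) + f = 24²/(5.6 × 0.026) + 24 = 576/0.1456 + 24 ≈ 3980.0 mm ≈ 3.98 m.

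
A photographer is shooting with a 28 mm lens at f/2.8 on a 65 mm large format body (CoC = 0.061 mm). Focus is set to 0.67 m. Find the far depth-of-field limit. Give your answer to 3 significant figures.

0.779 m

Hyperfocal distance H = f²/(N·c) + f = 28²/(2.8 × 0.061) + 28 = 784/0.1708 + 28 ≈ 4618.2 mm ≈ 4.618 m.
Far limit Df = s·(H − f)/(H − s) = 670 × (4618.2 − 28) / (4618.2 − 670) = 670 × 4590.2 / 3948.2 ≈ 778.95 mm ≈ 0.779 m.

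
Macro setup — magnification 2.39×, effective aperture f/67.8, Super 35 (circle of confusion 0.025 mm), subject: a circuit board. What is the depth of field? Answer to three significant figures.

0.593 mm

At magnification m, DoF ≈ 2·N_eff·c/m² = 2 × 67.8 × 0.025 / 2.39² = 3.39 / 5.712 ≈ 0.593 mm.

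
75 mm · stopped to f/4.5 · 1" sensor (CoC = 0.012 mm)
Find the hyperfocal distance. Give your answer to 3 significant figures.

Hyperfocal distance H = f²/(N·c) + f = 75²/(4.5 × 0.012) + 75 = 5625/0.054 + 75 ≈ 104241.7 mm ≈ 104 m.

104 m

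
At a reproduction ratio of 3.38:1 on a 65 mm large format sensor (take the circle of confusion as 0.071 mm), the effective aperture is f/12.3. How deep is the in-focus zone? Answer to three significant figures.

At magnification m, DoF ≈ 2·N_eff·c/m² = 2 × 12.3 × 0.071 / 3.38² = 1.747 / 11.42 ≈ 0.153 mm.

0.153 mm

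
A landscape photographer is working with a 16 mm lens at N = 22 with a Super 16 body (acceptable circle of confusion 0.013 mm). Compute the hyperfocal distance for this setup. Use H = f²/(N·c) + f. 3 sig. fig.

Hyperfocal distance H = f²/(N·c) + f = 16²/(22 × 0.013) + 16 = 256/0.286 + 16 ≈ 911.1 mm ≈ 0.911 m.

0.911 m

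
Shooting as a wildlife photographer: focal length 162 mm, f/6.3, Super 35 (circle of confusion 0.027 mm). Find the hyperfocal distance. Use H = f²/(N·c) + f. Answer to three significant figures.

154 m

Hyperfocal distance H = f²/(N·c) + f = 162²/(6.3 × 0.027) + 162 = 26244/0.1701 + 162 ≈ 154447.7 mm ≈ 154 m.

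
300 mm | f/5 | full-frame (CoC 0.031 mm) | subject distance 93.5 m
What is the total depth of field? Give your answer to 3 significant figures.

Hyperfocal distance H = f²/(N·c) + f = 300²/(5 × 0.031) + 300 = 90000/0.155 + 300 ≈ 580945.2 mm ≈ 580.9 m.
Near limit Dn = s·(H − f)/(H + s − 2f) = 93500 × (580945.2 − 300) / (580945.2 + 93500 − 2 × 300) = 93500 × 580645.2 / 673845.2 ≈ 80568 mm.
Far limit Df = s·(H − f)/(H − s) = 93500 × (580945.2 − 300) / (580945.2 − 93500) = 93500 × 580645.2 / 487445.2 ≈ 111377 mm.
Depth of field = Df − Dn = 111377 − 80568 ≈ 30809 mm ≈ 30.8 m.

30.8 m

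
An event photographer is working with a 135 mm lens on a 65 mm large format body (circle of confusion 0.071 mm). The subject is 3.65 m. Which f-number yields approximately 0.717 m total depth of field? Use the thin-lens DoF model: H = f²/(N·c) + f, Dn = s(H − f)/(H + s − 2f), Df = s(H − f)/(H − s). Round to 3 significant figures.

f/7.10

Write h = H − f = f²/(N·c). The thin-lens limits are Dn = s·h/(h + (s−f)) and Df = s·h/(h − (s−f)), so DoF = Df − Dn = 2·s·(s−f)·h / (h² − (s−f)²).
That is a quadratic in h: DoF·h² − 2·s·(s−f)·h − DoF·(s−f)² = 0 ⇒ h = (s−f)·(s + √(s² + DoF²)) / DoF = 3515 × (3650 + √(3650² + 717²)) / 717 = 3515 × (3650 + 3719.76) / 717 ≈ 36129 mm.
Then N = f²/(c·h) = 135² / (0.071 × 36129) = 18225 / 2565.2 ≈ 7.10.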